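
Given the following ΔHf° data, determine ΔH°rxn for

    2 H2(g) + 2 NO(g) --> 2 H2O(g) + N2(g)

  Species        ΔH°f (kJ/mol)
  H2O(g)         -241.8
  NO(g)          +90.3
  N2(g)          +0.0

Products: 2·(-241.8) + 1·(+0.0) = -483.6
Reactants: 2·(+0.0) + 2·(+90.3) = +180.6
ΔH°rxn = (-483.6) − (+180.6) = -664.2 kJ/mol

ΔH°rxn = -664.2 kJ/mol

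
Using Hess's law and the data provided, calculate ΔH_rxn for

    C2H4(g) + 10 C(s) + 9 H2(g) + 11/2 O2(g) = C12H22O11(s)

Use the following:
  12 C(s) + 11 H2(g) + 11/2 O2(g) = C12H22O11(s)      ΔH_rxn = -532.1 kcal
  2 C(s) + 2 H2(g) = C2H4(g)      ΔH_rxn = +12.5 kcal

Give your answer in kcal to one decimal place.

equation 1 as written: -532.1 kcal
equation 2 reversed: -12.5 kcal
Since enthalpy is a state function, ΔH_rxn = (1)·(-532.1) + (-1)·(+12.5) = -544.6 kcal

ΔH_rxn = -544.6 kcal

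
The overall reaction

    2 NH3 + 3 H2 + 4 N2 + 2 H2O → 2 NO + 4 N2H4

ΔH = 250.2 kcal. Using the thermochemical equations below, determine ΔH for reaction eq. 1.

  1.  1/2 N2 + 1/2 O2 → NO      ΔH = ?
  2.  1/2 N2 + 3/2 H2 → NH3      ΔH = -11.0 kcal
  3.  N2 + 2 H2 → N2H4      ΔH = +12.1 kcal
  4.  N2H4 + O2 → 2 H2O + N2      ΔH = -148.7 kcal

eq. 1 × 2 (scale by 2 for the 2 NO): contributes 2·x
eq. 2 reversed and × 2 (NH3 must end up as a reactant; ×2 to match 2 NH3 in the target): (-2)·(-11.0) = +22.0 kcal
eq. 3 × 3: (3)·(+12.1) = +36.3 kcal
eq. 4 reversed (H2O must end up as a reactant): +148.7 kcal
+250.2 = (+22.0) + (+36.3) + (+148.7) + 2·x
x = (+250.2 − (+207.0)) / (2) = 21.6 kcal

ΔH = 21.6 kcal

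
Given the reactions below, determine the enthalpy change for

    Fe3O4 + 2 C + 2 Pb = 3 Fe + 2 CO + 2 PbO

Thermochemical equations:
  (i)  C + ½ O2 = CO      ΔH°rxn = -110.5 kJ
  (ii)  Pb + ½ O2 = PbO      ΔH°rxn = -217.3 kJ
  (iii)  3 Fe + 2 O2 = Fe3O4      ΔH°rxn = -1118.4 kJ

ΔH°rxn = 462.8 kJ

(i) × 2 (scale by 2 for the 2 CO): (2)·(-110.5) = -221.0 kJ
(ii) × 2 (scale by 2 for the 2 PbO): (2)·(-217.3) = -434.6 kJ
(iii) reversed (reverse to put Fe3O4 on the reactant side): +1118.4 kJ
Summing the manipulated equations, ΔH°rxn = (2)·(-110.5) + (2)·(-217.3) + (-1)·(-1118.4) = 462.8 kJ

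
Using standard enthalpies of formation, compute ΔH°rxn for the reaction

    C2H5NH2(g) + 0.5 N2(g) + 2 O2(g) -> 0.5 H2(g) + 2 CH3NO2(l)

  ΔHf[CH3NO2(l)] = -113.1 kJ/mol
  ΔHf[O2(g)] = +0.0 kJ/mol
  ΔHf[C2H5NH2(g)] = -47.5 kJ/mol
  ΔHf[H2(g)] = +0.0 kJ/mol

ΔH°rxn = -178.7 kJ/mol

Products: 1/2·(+0.0) + 2·(-113.1) = -226.2
Reactants: 1·(-47.5) + 1/2·(+0.0) + 2·(+0.0) = -47.5
ΔH°rxn = (-226.2) − (-47.5) = -178.7 kJ/mol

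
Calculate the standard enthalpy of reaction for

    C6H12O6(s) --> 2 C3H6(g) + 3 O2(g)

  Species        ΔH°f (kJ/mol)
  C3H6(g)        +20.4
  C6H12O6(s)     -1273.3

Products: 2·(+20.4) + 3·(+0.0) = +40.8
Reactants: 1·(-1273.3) = -1273.3
ΔH_rxn = (+40.8) − (-1273.3) = 1314.1 kJ/mol

ΔH_rxn = 1314.1 kJ/mol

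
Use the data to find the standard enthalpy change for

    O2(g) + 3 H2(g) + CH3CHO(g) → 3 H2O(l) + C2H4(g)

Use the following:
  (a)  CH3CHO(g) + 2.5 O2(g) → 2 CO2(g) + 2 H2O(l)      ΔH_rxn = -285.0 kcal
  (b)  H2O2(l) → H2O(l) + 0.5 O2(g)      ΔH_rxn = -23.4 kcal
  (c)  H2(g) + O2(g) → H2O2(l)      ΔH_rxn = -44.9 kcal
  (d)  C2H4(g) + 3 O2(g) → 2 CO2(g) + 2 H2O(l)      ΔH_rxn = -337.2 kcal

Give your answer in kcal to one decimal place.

ΔH_rxn = -152.7 kcal

(a) as written (CH3CHO(g) already on the reactant side): -285.0 kcal
(b) × 3: (3)·(-23.4) = -70.2 kcal
(c) × 3 (×3 to match 3 H2(g) in the target): (3)·(-44.9) = -134.7 kcal
(d) reversed (reverse to put C2H4(g) on the product side): +337.2 kcal
Combining the equations, ΔH_rxn = (-285.0) + (-70.2) + (-134.7) + (+337.2) = -152.7 kcal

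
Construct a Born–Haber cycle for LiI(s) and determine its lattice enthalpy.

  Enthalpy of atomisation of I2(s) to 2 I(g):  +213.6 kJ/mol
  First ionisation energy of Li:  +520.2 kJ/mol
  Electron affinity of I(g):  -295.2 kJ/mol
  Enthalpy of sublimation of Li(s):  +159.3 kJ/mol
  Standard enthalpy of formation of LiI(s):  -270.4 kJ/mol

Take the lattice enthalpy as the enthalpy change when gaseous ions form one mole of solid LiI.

ΔHf° = 1·ΔHsub + 1·(ΣIE) + 1/2·D(I2) + 1·EA + U
-270.4 = 1·(+159.3) + 1·(+520.2) + 1/2·(+213.6) + 1·(-295.2) + U
U = -270.4 − (+491.1) = -761.5 kJ/mol

U = -761.5 kJ/mol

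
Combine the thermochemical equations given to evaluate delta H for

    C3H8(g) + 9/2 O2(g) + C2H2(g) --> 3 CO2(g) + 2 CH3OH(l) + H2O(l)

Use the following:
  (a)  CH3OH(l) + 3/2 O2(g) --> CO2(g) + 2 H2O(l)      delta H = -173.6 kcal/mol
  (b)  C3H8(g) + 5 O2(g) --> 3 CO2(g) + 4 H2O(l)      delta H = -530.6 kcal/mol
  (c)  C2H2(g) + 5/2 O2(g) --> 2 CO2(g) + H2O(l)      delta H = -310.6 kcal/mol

delta H = -494.0 kcal/mol

(a) reversed and × 2: (-2)·(-173.6) = +347.2 kcal/mol
(b) as written: -530.6 kcal/mol
(c) as written: -310.6 kcal/mol
By Hess's law, delta H = (+347.2) + (-530.6) + (-310.6) = -494.0 kcal/mol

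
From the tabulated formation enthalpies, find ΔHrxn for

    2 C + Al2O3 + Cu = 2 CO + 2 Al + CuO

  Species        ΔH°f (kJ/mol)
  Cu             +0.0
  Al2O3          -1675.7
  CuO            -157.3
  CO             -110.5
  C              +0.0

Products: 2·(-110.5) + 2·(+0.0) + 1·(-157.3) = -378.3
Reactants: 2·(+0.0) + 1·(-1675.7) + 1·(+0.0) = -1675.7
ΔHrxn = (-378.3) − (-1675.7) = 1297.4 kJ/mol

ΔHrxn = 1297.4 kJ/mol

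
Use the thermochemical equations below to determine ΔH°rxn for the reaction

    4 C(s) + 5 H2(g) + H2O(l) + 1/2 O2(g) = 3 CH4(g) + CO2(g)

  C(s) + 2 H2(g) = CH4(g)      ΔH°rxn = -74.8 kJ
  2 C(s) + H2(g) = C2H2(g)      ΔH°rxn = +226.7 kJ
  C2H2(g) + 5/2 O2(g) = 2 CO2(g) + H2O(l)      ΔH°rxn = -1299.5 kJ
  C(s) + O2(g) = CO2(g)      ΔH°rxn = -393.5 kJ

equation 1 × 3 (×3 to match 3 CH4(g) in the target): (3)·(-74.8) = -224.4 kJ
equation 2 reversed: -226.7 kJ
equation 3 reversed (H2O(l) must end up as a reactant): +1299.5 kJ
equation 4 × 3: (3)·(-393.5) = -1180.5 kJ
ΔH°rxn = (3)·(-74.8) + (-1)·(+226.7) + (-1)·(-1299.5) + (3)·(-393.5) = -332.1 kJ

ΔH°rxn = -332.1 kJ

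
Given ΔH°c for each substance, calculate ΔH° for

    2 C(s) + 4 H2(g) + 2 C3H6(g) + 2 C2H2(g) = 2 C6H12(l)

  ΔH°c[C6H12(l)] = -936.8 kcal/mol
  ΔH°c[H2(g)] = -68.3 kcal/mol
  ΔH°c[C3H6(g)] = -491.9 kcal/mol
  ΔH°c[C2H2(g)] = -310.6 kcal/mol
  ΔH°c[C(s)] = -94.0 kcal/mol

ΔH° = -192.6 kcal/mol

Using ΔH = Σ nΔHc°(reactants) − Σ nΔHc°(products):
= [2·(-94.0) + 4·(-68.3) + 2·(-491.9) + 2·(-310.6)] − [2·(-936.8)]
= -192.6 kcal/mol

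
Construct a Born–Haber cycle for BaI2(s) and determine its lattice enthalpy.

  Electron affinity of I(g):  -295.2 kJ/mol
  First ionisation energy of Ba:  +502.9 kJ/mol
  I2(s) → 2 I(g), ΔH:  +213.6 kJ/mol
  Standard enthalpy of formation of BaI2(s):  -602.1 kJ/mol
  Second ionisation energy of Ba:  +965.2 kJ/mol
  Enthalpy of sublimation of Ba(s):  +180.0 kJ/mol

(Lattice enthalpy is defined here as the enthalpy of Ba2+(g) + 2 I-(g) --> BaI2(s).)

ΔHf° = 1·ΔHsub + 1·(ΣIE) + 1·D(I2) + 2·EA + U
-602.1 = 1·(+180.0) + 1·(+1468.1) + 1·(+213.6) + 2·(-295.2) + U
U = -602.1 − (+1271.3) = -1873.4 kJ/mol

U = -1873.4 kJ/mol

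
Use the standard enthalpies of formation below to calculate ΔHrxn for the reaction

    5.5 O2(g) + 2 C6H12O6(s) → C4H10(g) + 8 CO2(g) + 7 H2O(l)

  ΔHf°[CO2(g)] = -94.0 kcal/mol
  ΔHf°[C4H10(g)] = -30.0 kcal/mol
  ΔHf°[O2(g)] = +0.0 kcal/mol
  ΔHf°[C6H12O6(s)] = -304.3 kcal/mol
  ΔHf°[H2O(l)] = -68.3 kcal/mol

ΔHrxn = -651.5 kcal/mol

Products: 1·(-30.0) + 8·(-94.0) + 7·(-68.3) = -1260.1
Reactants: 11/2·(+0.0) + 2·(-304.3) = -608.6
ΔHrxn = (-1260.1) − (-608.6) = -651.5 kcal/mol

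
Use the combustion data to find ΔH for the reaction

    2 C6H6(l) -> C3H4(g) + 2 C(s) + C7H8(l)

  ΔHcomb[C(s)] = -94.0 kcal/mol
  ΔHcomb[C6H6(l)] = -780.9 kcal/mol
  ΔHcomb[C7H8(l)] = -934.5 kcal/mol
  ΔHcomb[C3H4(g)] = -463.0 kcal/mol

With combustion enthalpies, reactants minus products:
= [2·(-780.9)] − [1·(-463.0) + 2·(-94.0) + 1·(-934.5)]
= 23.7 kcal/mol

ΔH = 23.7 kcal/mol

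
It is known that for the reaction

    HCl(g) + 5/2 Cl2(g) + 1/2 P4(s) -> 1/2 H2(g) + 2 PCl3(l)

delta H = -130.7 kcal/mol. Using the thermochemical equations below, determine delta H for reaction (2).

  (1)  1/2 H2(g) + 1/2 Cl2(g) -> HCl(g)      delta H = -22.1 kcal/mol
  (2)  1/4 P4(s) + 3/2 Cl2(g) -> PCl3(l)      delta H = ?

(1) reversed: +22.1 kcal/mol
(2) × 2: contributes 2·x
-130.7 = (+22.1) + 2·x
x = (-130.7 − (+22.1)) / (2) = -76.4 kcal/mol

delta H = -76.4 kcal/mol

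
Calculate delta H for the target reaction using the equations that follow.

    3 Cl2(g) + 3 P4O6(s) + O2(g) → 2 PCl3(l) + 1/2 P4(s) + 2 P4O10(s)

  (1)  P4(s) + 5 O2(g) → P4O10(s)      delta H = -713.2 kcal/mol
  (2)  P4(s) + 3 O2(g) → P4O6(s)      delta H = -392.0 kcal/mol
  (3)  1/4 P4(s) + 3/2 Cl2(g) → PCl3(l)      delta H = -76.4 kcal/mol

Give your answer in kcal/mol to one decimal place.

delta H = -403.2 kcal/mol

(1) × 2 (×2 to match 2 P4O10(s) in the target): (2)·(-713.2) = -1426.4 kcal/mol
(2) reversed and × 3 (P4O6(s) must end up as a reactant; scale by 3 for the 3 P4O6(s)): (-3)·(-392.0) = +1176.0 kcal/mol
(3) × 2 (×2 to match 2 PCl3(l) in the target): (2)·(-76.4) = -152.8 kcal/mol
delta H = (2)·(-713.2) + (-3)·(-392.0) + (2)·(-76.4) = -403.2 kcal/mol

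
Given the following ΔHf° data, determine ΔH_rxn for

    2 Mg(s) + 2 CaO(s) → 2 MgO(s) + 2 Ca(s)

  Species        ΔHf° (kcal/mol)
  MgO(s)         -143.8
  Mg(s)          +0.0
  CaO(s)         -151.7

Products: 2·(-143.8) + 2·(+0.0) = -287.6
Reactants: 2·(+0.0) + 2·(-151.7) = -303.4
ΔH_rxn = (-287.6) − (-303.4) = 15.8 kcal/mol

ΔH_rxn = 15.8 kcal/mol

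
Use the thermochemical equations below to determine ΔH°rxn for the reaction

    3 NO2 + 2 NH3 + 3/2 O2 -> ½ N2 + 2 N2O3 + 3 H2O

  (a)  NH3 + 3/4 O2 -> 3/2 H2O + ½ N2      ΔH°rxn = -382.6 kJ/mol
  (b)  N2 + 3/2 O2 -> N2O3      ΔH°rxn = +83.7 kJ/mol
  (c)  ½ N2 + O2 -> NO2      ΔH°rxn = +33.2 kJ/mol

ΔH°rxn = -697.4 kJ/mol

(a) × 2: (2)·(-382.6) = -765.2 kJ/mol
(b) × 2: (2)·(+83.7) = +167.4 kJ/mol
(c) reversed and × 3: (-3)·(+33.2) = -99.6 kJ/mol
Since enthalpy is a state function, ΔH°rxn = (2)·(-382.6) + (2)·(+83.7) + (-3)·(+33.2) = -697.4 kJ/mol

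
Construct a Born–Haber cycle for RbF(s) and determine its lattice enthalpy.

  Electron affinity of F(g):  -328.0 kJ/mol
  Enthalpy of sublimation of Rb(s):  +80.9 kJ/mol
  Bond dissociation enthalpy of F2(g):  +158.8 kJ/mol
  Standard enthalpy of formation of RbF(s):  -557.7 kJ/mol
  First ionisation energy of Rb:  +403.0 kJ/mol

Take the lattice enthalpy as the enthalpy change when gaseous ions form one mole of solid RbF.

ΔHf° = 1·ΔHsub + 1·(ΣIE) + 1/2·D(F2) + 1·EA + U
-557.7 = 1·(+80.9) + 1·(+403.0) + 1/2·(+158.8) + 1·(-328.0) + U
U = -557.7 − (+235.3) = -793.0 kJ/mol

U = -793.0 kJ/mol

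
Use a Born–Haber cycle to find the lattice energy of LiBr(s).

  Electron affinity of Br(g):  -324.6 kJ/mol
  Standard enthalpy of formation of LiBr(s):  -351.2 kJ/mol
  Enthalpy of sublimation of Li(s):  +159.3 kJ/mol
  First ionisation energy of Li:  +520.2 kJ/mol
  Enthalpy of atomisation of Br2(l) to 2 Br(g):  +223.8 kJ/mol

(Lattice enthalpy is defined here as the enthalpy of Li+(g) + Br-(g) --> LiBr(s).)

ΔHf° = 1·ΔHsub + 1·(ΣIE) + 1/2·D(Br2) + 1·EA + U
-351.2 = 1·(+159.3) + 1·(+520.2) + 1/2·(+223.8) + 1·(-324.6) + U
U = -351.2 − (+466.8) = -818.0 kJ/mol

U = -818.0 kJ/mol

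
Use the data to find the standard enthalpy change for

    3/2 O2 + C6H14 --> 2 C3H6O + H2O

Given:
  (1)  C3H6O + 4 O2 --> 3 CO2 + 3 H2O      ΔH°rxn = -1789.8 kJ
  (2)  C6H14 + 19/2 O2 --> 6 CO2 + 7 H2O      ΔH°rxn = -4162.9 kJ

ΔH°rxn = -583.3 kJ

(1) reversed and × 2 (reverse to put C3H6O on the product side; scale by 2 for the 2 C3H6O): (-2)·(-1789.8) = +3579.6 kJ
(2) as written (C6H14 already on the reactant side): -4162.9 kJ
ΔH°rxn = (+3579.6) + (-4162.9) = -583.3 kJ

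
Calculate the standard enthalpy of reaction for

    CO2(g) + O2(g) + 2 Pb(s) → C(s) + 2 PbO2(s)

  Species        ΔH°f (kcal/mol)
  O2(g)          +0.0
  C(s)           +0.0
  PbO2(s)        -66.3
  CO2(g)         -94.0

Products: 1·(+0.0) + 2·(-66.3) = -132.6
Reactants: 1·(-94.0) + 1·(+0.0) + 2·(+0.0) = -94.0
ΔH°rxn = (-132.6) − (-94.0) = -38.6 kcal/mol

ΔH°rxn = -38.6 kcal/mol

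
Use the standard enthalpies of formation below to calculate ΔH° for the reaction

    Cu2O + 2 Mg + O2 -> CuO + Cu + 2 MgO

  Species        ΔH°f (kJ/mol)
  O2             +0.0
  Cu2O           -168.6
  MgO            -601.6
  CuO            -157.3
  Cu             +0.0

ΔH° = -1191.9 kJ/mol

Products: 1·(-157.3) + 1·(+0.0) + 2·(-601.6) = -1360.5
Reactants: 1·(-168.6) + 2·(+0.0) + 1·(+0.0) = -168.6
ΔH° = (-1360.5) − (-168.6) = -1191.9 kJ/mol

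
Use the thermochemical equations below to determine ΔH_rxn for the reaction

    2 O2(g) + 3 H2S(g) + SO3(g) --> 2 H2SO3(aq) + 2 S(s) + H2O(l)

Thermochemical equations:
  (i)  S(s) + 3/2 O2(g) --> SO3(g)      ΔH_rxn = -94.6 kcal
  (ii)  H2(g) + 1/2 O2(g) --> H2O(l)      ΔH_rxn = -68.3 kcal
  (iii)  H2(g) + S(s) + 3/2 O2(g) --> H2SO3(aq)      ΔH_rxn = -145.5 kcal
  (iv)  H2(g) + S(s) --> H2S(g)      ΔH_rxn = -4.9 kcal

(i) reversed (reverse to put SO3(g) on the reactant side): +94.6 kcal
(ii) as written (H2O(l) already on the product side): -68.3 kcal
(iii) × 2 (scale by 2 for the 2 H2SO3(aq)): (2)·(-145.5) = -291.0 kcal
(iv) reversed and × 3 (H2S(g) must end up as a reactant; ×3 to match 3 H2S(g) in the target): (-3)·(-4.9) = +14.7 kcal
Combining the equations, ΔH_rxn = (+94.6) + (-68.3) + (-291.0) + (+14.7) = -250.0 kcal

ΔH_rxn = -250.0 kcal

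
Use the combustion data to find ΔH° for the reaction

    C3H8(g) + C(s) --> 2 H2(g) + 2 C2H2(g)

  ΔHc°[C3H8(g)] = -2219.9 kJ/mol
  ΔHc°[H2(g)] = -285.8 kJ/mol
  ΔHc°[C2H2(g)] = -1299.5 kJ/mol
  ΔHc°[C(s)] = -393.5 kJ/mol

ΔH° = 557.2 kJ/mol

With combustion enthalpies, reactants minus products:
= [1·(-2219.9) + 1·(-393.5)] − [2·(-285.8) + 2·(-1299.5)]
= 557.2 kJ/mol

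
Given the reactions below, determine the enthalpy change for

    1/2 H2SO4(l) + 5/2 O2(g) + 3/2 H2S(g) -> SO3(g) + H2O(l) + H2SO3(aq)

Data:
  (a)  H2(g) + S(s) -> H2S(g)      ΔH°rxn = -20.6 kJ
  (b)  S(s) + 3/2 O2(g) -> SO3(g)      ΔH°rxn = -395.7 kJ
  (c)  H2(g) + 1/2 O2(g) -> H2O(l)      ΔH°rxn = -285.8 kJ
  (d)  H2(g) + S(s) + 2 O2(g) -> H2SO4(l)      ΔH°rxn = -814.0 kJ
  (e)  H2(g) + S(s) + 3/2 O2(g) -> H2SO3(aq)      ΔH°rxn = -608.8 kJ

ΔH°rxn = -852.4 kJ

(a) reversed and × 3/2 (H2S(g) must end up as a reactant; ×3/2 to match 3/2 H2S(g) in the target): (-3/2)·(-20.6) = +30.9 kJ
(b) as written (SO3(g) already on the product side): -395.7 kJ
(c) as written (H2O(l) already on the product side): -285.8 kJ
(d) reversed and × 1/2 (reverse to put H2SO4(l) on the reactant side; ×1/2 to match 1/2 H2SO4(l) in the target): (-1/2)·(-814.0) = +407.0 kJ
(e) as written (H2SO3(aq) already on the product side): -608.8 kJ
ΔH°rxn = (-3/2)·(-20.6) + (1)·(-395.7) + (1)·(-285.8) + (-1/2)·(-814.0) + (1)·(-608.8) = -852.4 kJ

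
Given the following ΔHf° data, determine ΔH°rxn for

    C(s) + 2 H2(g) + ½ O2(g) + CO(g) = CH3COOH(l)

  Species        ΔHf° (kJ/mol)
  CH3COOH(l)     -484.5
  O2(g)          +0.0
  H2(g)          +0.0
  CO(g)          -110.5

ΔH°rxn = Σ nΔHf°(products) − Σ nΔHf°(reactants).
Products: 1·(-484.5) = -484.5
Reactants: 1·(+0.0) + 2·(+0.0) + 1/2·(+0.0) + 1·(-110.5) = -110.5
ΔH°rxn = (-484.5) − (-110.5) = -374.0 kJ/mol

ΔH°rxn = -374.0 kJ/mol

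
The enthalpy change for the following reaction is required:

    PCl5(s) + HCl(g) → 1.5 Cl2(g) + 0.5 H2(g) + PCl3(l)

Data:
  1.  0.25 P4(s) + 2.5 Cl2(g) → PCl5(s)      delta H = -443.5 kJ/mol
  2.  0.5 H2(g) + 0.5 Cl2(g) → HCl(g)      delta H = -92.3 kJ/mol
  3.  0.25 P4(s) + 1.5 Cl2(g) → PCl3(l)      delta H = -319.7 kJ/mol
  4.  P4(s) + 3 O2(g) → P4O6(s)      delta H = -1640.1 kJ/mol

delta H = 216.1 kJ/mol

eq. 1 reversed (PCl5(s) must end up as a reactant): +443.5 kJ/mol
eq. 2 reversed (reverse to put HCl(g) on the reactant side): +92.3 kJ/mol
eq. 3 as written (PCl3(l) already on the product side): -319.7 kJ/mol
eq. 4: not needed (O2(g) appears nowhere else).
delta H = (-1)·(-443.5) + (-1)·(-92.3) + (1)·(-319.7) = 216.1 kJ/mol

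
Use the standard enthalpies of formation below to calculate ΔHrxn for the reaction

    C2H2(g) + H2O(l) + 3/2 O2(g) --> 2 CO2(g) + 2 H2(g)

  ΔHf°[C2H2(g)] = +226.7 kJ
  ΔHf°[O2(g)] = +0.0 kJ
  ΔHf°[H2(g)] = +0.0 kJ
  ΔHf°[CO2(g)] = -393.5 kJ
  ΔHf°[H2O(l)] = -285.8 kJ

ΔHrxn = -727.9 kJ

Products: 2·(-393.5) + 2·(+0.0) = -787.0
Reactants: 1·(+226.7) + 1·(-285.8) + 3/2·(+0.0) = -59.1
ΔHrxn = (-787.0) − (-59.1) = -727.9 kJ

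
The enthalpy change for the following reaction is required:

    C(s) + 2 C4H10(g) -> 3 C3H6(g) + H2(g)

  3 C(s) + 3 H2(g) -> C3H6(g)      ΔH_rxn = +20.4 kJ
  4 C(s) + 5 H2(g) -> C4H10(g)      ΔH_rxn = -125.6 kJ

ΔH_rxn = 312.4 kJ

equation 1 × 3 (×3 to match 3 C3H6(g) in the target): (3)·(+20.4) = +61.2 kJ
equation 2 reversed and × 2 (reverse to put C4H10(g) on the reactant side; ×2 to match 2 C4H10(g) in the target): (-2)·(-125.6) = +251.2 kJ
Combining the equations, ΔH_rxn = (3)·(+20.4) + (-2)·(-125.6) = 312.4 kJ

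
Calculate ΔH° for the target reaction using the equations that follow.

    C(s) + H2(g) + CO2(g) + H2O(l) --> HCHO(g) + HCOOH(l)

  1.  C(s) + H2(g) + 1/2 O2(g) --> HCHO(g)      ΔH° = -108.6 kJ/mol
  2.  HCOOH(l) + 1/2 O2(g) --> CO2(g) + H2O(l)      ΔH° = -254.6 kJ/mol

ΔH° = 146.0 kJ/mol

eq. 1 as written: -108.6 kJ/mol
eq. 2 reversed: +254.6 kJ/mol
Since enthalpy is a state function, ΔH° = (-108.6) + (+254.6) = 146.0 kJ/mol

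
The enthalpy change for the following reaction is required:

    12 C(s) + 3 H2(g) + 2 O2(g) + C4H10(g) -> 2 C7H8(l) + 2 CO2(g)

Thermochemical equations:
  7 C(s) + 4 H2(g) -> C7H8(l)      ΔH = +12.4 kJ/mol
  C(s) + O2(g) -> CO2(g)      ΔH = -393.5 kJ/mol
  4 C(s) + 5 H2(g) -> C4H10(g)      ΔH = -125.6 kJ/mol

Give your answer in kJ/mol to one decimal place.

ΔH = -636.6 kJ/mol

equation 1 × 2 (scale by 2 for the 2 C7H8(l)): (2)·(+12.4) = +24.8 kJ/mol
equation 2 × 2 (×2 to match 2 CO2(g) in the target): (2)·(-393.5) = -787.0 kJ/mol
equation 3 reversed (C4H10(g) must end up as a reactant): +125.6 kJ/mol
Summing the manipulated equations, ΔH = (+24.8) + (-787.0) + (+125.6) = -636.6 kJ/mol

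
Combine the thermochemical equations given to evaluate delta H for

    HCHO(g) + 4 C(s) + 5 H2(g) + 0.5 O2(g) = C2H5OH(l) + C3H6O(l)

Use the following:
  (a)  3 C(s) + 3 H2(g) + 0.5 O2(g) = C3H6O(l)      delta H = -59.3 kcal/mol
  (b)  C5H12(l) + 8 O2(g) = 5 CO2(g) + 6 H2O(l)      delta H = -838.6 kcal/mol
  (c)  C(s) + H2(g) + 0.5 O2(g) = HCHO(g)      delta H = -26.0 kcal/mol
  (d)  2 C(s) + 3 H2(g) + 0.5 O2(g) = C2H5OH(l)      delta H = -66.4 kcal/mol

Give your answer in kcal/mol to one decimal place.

(a) as written: -59.3 kcal/mol
(b): not needed.
(c) reversed: +26.0 kcal/mol
(d) as written: -66.4 kcal/mol
By Hess's law, delta H = (1)·(-59.3) + (-1)·(-26.0) + (1)·(-66.4) = -99.7 kcal/mol

delta H = -99.7 kcal/mol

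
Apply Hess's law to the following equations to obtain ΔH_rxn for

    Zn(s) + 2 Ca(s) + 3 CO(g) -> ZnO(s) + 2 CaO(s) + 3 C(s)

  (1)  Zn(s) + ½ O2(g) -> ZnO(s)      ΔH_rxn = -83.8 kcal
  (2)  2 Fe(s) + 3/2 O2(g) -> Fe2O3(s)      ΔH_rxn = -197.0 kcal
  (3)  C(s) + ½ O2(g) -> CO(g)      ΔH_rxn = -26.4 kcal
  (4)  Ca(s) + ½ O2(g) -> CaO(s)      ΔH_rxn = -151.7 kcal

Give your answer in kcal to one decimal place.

(1) as written (ZnO(s) already on the product side): -83.8 kcal
(2): not needed (Fe(s) appears nowhere else).
(3) reversed and × 3 (CO(g) must end up as a reactant; ×3 to match 3 CO(g) in the target): (-3)·(-26.4) = +79.2 kcal
(4) × 2 (×2 to match 2 CaO(s) in the target): (2)·(-151.7) = -303.4 kcal
Summing the manipulated equations, ΔH_rxn = (1)·(-83.8) + (-3)·(-26.4) + (2)·(-151.7) = -308.0 kcal

ΔH_rxn = -308.0 kcal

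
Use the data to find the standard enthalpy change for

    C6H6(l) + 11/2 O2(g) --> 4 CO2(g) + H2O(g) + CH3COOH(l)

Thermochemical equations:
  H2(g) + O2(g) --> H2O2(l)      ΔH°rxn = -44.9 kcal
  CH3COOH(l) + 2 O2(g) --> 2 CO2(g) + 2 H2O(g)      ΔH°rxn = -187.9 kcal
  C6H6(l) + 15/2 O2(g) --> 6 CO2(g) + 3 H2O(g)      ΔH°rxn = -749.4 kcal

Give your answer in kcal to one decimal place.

ΔH°rxn = -561.5 kcal

equation 1: not needed (H2(g) appears nowhere else).
equation 2 reversed (reverse to put CH3COOH(l) on the product side): +187.9 kcal
equation 3 as written (C6H6(l) already on the reactant side): -749.4 kcal
ΔH°rxn = (-1)·(-187.9) + (1)·(-749.4) = -561.5 kcal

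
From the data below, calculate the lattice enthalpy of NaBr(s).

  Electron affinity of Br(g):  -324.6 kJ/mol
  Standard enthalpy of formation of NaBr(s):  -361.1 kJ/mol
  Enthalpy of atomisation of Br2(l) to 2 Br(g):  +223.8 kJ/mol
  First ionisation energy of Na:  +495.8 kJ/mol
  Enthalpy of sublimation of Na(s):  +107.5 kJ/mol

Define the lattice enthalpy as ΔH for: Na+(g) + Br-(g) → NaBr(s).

ΔHf° = 1·ΔHsub + 1·(ΣIE) + 1/2·D(Br2) + 1·EA + U
-361.1 = 1·(+107.5) + 1·(+495.8) + 1/2·(+223.8) + 1·(-324.6) + U
U = -361.1 − (+390.6) = -751.7 kJ/mol

U = -751.7 kJ/mol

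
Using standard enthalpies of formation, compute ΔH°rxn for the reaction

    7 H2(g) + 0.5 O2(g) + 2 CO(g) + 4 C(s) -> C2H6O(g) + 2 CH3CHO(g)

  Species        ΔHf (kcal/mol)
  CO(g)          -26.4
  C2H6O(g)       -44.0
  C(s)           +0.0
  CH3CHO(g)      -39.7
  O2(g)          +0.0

Products: 1·(-44.0) + 2·(-39.7) = -123.4
Reactants: 7·(+0.0) + 1/2·(+0.0) + 2·(-26.4) + 4·(+0.0) = -52.8
ΔH°rxn = (-123.4) − (-52.8) = -70.6 kcal/mol

ΔH°rxn = -70.6 kcal/mol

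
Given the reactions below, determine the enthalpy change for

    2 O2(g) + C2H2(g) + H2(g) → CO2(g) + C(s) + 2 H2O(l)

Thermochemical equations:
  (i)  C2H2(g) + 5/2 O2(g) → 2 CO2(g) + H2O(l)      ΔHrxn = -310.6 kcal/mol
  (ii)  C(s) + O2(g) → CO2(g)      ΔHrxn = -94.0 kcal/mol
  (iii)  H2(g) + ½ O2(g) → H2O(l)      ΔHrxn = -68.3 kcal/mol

(i) as written: -310.6 kcal/mol
(ii) reversed: +94.0 kcal/mol
(iii) as written: -68.3 kcal/mol
ΔHrxn = (-310.6) + (+94.0) + (-68.3) = -284.9 kcal/mol

ΔHrxn = -284.9 kcal/mol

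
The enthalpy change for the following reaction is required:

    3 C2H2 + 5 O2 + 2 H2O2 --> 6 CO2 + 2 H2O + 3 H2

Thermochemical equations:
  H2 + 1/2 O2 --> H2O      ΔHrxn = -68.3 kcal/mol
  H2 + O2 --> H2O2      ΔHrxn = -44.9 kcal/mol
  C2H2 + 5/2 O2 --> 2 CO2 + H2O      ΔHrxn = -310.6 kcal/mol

equation 1 reversed: +68.3 kcal/mol
equation 2 reversed and × 2 (H2O2 must end up as a reactant; scale by 2 for the 2 H2O2): (-2)·(-44.9) = +89.8 kcal/mol
equation 3 × 3 (×3 to match 3 C2H2 in the target): (3)·(-310.6) = -931.8 kcal/mol
Since enthalpy is a state function, ΔHrxn = (-1)·(-68.3) + (-2)·(-44.9) + (3)·(-310.6) = -773.7 kcal/mol

ΔHrxn = -773.7 kcal/mol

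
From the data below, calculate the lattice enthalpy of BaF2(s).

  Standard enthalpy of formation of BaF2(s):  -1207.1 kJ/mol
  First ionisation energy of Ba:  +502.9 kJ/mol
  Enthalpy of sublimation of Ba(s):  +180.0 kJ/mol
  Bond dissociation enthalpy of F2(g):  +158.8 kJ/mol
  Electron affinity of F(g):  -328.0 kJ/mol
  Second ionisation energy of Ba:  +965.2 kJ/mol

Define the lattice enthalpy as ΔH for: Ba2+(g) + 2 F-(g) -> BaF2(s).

ΔHf° = 1·ΔHsub + 1·(ΣIE) + 1·D(F2) + 2·EA + U
-1207.1 = 1·(+180.0) + 1·(+1468.1) + 1·(+158.8) + 2·(-328.0) + U
U = -1207.1 − (+1150.9) = -2358.0 kJ/mol

U = -2358.0 kJ/mol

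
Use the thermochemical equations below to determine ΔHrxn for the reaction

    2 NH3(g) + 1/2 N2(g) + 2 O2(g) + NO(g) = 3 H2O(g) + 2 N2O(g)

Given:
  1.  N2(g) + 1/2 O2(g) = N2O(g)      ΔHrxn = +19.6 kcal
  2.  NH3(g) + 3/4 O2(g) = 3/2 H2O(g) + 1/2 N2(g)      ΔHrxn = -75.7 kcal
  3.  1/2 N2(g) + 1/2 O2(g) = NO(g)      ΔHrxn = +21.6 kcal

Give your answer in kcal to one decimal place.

ΔHrxn = -133.8 kcal

eq. 1 × 2 (×2 to match 2 N2O(g) in the target): (2)·(+19.6) = +39.2 kcal
eq. 2 × 2 (scale by 2 for the 2 NH3(g)): (2)·(-75.7) = -151.4 kcal
eq. 3 reversed (NO(g) must end up as a reactant): -21.6 kcal
By Hess's law, ΔHrxn = (+39.2) + (-151.4) + (-21.6) = -133.8 kcal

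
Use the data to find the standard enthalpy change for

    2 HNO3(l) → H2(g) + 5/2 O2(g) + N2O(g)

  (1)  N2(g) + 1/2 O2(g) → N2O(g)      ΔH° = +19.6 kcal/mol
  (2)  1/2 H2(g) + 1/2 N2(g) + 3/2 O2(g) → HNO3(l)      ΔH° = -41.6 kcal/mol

ΔH° = 102.8 kcal/mol

(1) as written: +19.6 kcal/mol
(2) reversed and × 2: (-2)·(-41.6) = +83.2 kcal/mol
Combining the equations, ΔH° = (1)·(+19.6) + (-2)·(-41.6) = 102.8 kcal/mol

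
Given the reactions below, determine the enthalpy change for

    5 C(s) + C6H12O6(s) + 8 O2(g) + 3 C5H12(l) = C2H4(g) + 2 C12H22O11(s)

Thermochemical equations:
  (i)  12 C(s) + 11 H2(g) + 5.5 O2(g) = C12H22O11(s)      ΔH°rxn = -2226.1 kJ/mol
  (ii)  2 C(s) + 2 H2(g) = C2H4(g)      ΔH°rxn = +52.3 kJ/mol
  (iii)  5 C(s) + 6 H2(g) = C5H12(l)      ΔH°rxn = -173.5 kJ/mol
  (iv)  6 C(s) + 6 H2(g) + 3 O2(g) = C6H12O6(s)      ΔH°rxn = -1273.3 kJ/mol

(i) × 2: (2)·(-2226.1) = -4452.2 kJ/mol
(ii) as written: +52.3 kJ/mol
(iii) reversed and × 3: (-3)·(-173.5) = +520.5 kJ/mol
(iv) reversed: +1273.3 kJ/mol
ΔH°rxn = (-4452.2) + (+52.3) + (+520.5) + (+1273.3) = -2606.1 kJ/mol

ΔH°rxn = -2606.1 kJ/mol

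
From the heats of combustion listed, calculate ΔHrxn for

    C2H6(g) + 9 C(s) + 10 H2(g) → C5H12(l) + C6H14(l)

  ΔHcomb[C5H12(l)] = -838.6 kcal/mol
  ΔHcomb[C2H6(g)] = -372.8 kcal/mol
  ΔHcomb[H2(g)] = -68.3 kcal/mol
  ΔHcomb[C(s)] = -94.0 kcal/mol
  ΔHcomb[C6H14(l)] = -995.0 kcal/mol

ΔHrxn = -68.2 kcal/mol

Using ΔH = Σ nΔHc°(reactants) − Σ nΔHc°(products):
= [1·(-372.8) + 9·(-94.0) + 10·(-68.3)] − [1·(-838.6) + 1·(-995.0)]
= -68.2 kcal/mol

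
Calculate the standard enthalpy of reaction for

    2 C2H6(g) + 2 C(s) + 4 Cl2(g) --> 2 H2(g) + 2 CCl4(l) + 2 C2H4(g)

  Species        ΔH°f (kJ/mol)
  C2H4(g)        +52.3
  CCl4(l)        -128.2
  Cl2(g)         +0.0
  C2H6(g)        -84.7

ΔH°rxn = Σ nΔHf°(products) − Σ nΔHf°(reactants).
Products: 2·(+0.0) + 2·(-128.2) + 2·(+52.3) = -151.8
Reactants: 2·(-84.7) + 2·(+0.0) + 4·(+0.0) = -169.4
ΔHrxn = (-151.8) − (-169.4) = 17.6 kJ/mol

ΔHrxn = 17.6 kJ/mol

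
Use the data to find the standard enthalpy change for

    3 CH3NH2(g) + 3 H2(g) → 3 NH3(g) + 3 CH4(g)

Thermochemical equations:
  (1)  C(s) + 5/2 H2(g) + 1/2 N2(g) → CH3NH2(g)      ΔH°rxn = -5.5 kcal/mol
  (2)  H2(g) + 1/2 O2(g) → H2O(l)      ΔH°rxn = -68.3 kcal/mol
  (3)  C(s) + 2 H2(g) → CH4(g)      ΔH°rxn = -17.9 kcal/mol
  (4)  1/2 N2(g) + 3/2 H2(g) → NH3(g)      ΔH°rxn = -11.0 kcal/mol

ΔH°rxn = -70.2 kcal/mol

(1) reversed and × 3: (-3)·(-5.5) = +16.5 kcal/mol
(2): not needed.
(3) × 3: (3)·(-17.9) = -53.7 kcal/mol
(4) × 3: (3)·(-11.0) = -33.0 kcal/mol
ΔH°rxn = (-3)·(-5.5) + (3)·(-17.9) + (3)·(-11.0) = -70.2 kcal/mol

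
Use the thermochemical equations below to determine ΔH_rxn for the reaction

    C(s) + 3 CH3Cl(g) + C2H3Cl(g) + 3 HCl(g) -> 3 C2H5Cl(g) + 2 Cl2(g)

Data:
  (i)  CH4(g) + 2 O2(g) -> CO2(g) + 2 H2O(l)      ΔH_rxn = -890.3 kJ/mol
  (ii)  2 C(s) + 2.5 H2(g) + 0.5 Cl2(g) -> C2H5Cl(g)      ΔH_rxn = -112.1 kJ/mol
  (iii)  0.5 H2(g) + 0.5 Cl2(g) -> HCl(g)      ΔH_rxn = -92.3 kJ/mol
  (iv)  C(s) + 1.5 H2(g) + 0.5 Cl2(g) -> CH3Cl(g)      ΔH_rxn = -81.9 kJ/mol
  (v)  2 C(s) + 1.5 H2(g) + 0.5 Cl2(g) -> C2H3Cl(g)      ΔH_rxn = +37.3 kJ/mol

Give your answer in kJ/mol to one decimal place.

ΔH_rxn = 149.0 kJ/mol

(i): not needed (H2O(l) appears nowhere else).
(ii) × 3 (×3 to match 3 C2H5Cl(g) in the target): (3)·(-112.1) = -336.3 kJ/mol
(iii) reversed and × 3 (HCl(g) must end up as a reactant; scale by 3 for the 3 HCl(g)): (-3)·(-92.3) = +276.9 kJ/mol
(iv) reversed and × 3 (CH3Cl(g) must end up as a reactant; scale by 3 for the 3 CH3Cl(g)): (-3)·(-81.9) = +245.7 kJ/mol
(v) reversed (reverse to put C2H3Cl(g) on the reactant side): -37.3 kJ/mol
Since enthalpy is a state function, ΔH_rxn = (3)·(-112.1) + (-3)·(-92.3) + (-3)·(-81.9) + (-1)·(+37.3) = 149.0 kJ/mol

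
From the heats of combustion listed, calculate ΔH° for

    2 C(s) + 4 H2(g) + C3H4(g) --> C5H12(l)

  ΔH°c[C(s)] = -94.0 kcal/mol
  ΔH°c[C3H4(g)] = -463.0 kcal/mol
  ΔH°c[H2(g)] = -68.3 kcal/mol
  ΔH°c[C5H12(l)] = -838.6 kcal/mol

ΔH° = -85.6 kcal/mol

With combustion enthalpies, reactants minus products:
= [2·(-94.0) + 4·(-68.3) + 1·(-463.0)] − [1·(-838.6)]
= -85.6 kcal/mol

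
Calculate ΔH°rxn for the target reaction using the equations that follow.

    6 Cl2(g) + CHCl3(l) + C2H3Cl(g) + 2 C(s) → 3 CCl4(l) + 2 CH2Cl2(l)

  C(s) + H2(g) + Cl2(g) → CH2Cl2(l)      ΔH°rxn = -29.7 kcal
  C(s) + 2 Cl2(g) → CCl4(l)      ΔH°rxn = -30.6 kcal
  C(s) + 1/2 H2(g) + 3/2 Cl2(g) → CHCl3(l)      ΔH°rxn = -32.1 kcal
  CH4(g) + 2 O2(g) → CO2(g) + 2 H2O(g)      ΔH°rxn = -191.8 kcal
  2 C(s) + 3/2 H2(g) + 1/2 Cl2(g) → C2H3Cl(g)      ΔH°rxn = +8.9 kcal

ΔH°rxn = -128.0 kcal

equation 1 × 2: (2)·(-29.7) = -59.4 kcal
equation 2 × 3: (3)·(-30.6) = -91.8 kcal
equation 3 reversed: +32.1 kcal
equation 4: not needed.
equation 5 reversed: -8.9 kcal
Since enthalpy is a state function, ΔH°rxn = (-59.4) + (-91.8) + (+32.1) + (-8.9) = -128.0 kcal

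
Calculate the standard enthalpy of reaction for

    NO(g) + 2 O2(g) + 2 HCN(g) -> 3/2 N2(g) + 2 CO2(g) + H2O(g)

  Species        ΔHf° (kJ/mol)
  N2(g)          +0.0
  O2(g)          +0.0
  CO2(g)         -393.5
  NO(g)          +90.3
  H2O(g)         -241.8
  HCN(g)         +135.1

Products: 3/2·(+0.0) + 2·(-393.5) + 1·(-241.8) = -1028.8
Reactants: 1·(+90.3) + 2·(+0.0) + 2·(+135.1) = +360.5
ΔH°rxn = (-1028.8) − (+360.5) = -1389.3 kJ/mol

ΔH°rxn = -1389.3 kJ/mol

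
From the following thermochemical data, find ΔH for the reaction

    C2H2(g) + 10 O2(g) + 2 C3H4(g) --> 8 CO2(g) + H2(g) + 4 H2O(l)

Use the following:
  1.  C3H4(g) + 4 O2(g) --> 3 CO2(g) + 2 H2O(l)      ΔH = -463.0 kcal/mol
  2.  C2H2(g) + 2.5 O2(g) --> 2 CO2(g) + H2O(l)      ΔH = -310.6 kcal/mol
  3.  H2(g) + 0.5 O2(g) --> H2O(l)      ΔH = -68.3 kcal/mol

ΔH = -1168.3 kcal/mol

eq. 1 × 2: (2)·(-463.0) = -926.0 kcal/mol
eq. 2 as written: -310.6 kcal/mol
eq. 3 reversed: +68.3 kcal/mol
Combining the equations, ΔH = (-926.0) + (-310.6) + (+68.3) = -1168.3 kcal/mol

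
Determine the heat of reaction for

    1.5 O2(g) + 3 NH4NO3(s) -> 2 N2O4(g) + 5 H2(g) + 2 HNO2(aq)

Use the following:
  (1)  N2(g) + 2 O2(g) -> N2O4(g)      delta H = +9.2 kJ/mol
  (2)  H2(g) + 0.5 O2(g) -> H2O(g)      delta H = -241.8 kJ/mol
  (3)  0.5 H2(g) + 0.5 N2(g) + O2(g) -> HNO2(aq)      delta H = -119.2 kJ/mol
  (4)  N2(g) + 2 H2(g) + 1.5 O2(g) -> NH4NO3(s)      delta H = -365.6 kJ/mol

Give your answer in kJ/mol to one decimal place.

(1) × 2: (2)·(+9.2) = +18.4 kJ/mol
(2): not needed.
(3) × 2: (2)·(-119.2) = -238.4 kJ/mol
(4) reversed and × 3: (-3)·(-365.6) = +1096.8 kJ/mol
By Hess's law, delta H = (+18.4) + (-238.4) + (+1096.8) = 876.8 kJ/mol

delta H = 876.8 kJ/mol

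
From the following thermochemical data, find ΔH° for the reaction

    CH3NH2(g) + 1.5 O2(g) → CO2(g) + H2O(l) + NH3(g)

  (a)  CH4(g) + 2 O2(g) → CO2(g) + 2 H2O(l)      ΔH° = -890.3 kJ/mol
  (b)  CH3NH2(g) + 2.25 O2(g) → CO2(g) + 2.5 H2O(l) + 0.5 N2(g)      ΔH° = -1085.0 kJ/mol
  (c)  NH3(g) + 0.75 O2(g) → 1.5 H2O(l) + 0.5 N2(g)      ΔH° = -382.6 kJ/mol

(a): not needed (CH4(g) appears nowhere else).
(b) as written (CH3NH2(g) already on the reactant side): -1085.0 kJ/mol
(c) reversed (NH3(g) must end up as a product): +382.6 kJ/mol
Combining the equations, ΔH° = (1)·(-1085.0) + (-1)·(-382.6) = -702.4 kJ/mol

ΔH° = -702.4 kJ/mol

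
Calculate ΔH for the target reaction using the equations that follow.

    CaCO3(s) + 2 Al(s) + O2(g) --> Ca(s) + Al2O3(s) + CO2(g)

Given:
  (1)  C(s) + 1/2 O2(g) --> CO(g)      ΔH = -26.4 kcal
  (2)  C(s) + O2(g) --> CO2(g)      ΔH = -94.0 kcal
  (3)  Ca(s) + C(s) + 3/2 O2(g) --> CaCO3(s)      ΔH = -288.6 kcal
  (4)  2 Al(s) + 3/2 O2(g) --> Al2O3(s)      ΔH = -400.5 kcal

ΔH = -205.9 kcal

(1): not needed (CO(g) appears nowhere else).
(2) as written (CO2(g) already on the product side): -94.0 kcal
(3) reversed (CaCO3(s) must end up as a reactant): +288.6 kcal
(4) as written (Al2O3(s) already on the product side): -400.5 kcal
ΔH = (-94.0) + (+288.6) + (-400.5) = -205.9 kcal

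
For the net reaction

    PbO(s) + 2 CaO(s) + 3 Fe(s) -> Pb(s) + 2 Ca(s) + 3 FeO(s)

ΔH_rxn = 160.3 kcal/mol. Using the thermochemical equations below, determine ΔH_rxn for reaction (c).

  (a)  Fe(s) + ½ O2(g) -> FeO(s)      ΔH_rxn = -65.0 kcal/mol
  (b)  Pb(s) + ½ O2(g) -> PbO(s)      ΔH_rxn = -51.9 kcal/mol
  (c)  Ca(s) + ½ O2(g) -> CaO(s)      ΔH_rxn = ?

(a) × 3 (×3 to match 3 FeO(s) in the target): (3)·(-65.0) = -195.0 kcal/mol
(b) reversed (PbO(s) must end up as a reactant): +51.9 kcal/mol
(c) reversed and × 2 (CaO(s) must end up as a reactant; ×2 to match 2 CaO(s) in the target): contributes −2·x
+160.3 = (-195.0) + (+51.9) − 2·x
x = (+160.3 − (-143.1)) / (-2) = -151.7 kcal/mol

ΔH_rxn = -151.7 kcal/mol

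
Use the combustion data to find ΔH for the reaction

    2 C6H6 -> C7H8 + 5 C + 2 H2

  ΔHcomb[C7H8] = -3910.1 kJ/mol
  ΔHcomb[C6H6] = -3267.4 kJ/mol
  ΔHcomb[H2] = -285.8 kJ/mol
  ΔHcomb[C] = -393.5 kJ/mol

ΔH = -85.6 kJ/mol

Using ΔH = Σ nΔHc°(reactants) − Σ nΔHc°(products):
= [2·(-3267.4)] − [1·(-3910.1) + 5·(-393.5) + 2·(-285.8)]
= -85.6 kJ/mol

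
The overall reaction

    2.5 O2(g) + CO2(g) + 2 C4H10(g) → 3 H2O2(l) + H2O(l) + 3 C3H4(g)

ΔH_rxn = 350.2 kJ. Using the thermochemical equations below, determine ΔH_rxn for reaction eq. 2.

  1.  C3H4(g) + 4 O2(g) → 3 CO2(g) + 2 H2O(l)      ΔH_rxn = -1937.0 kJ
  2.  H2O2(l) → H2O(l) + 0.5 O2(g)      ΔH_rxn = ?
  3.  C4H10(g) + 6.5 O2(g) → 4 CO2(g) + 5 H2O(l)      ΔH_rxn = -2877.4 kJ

ΔH_rxn = -98.0 kJ

eq. 1 reversed and × 3 (C3H4(g) must end up as a product; ×3 to match 3 C3H4(g) in the target): (-3)·(-1937.0) = +5811.0 kJ
eq. 2 reversed and × 3 (reverse to put H2O2(l) on the product side; ×3 to match 3 H2O2(l) in the target): contributes −3·x
eq. 3 × 2 (×2 to match 2 C4H10(g) in the target): (2)·(-2877.4) = -5754.8 kJ
+350.2 = (+5811.0) + (-5754.8) − 3·x
x = (+350.2 − (+56.2)) / (-3) = -98.0 kJ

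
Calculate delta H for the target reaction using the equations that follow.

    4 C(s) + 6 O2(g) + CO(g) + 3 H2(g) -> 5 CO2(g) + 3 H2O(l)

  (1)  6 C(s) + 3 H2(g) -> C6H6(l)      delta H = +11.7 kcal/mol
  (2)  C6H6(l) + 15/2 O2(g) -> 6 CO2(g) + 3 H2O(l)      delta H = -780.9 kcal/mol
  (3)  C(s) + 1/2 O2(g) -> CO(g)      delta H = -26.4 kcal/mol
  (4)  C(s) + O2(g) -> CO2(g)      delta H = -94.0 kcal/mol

(1) as written (H2(g) already on the reactant side): +11.7 kcal/mol
(2) as written (H2O(l) already on the product side): -780.9 kcal/mol
(3) reversed (CO(g) must end up as a reactant): +26.4 kcal/mol
(4) reversed: +94.0 kcal/mol
By Hess's law, delta H = (+11.7) + (-780.9) + (+26.4) + (+94.0) = -648.8 kcal/mol

delta H = -648.8 kcal/mol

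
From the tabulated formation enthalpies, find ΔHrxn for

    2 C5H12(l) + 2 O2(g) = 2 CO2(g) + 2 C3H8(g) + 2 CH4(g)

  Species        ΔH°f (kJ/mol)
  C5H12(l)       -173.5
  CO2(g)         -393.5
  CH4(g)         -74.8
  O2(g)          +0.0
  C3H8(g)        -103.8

Products: 2·(-393.5) + 2·(-103.8) + 2·(-74.8) = -1144.2
Reactants: 2·(-173.5) + 2·(+0.0) = -347.0
ΔHrxn = (-1144.2) − (-347.0) = -797.2 kJ/mol

ΔHrxn = -797.2 kJ/mol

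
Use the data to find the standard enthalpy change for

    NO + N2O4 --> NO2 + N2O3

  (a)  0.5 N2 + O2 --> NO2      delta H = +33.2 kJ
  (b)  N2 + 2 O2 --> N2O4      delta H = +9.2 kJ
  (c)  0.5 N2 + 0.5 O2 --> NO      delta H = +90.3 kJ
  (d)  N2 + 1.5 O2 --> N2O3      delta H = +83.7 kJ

delta H = 17.4 kJ

(a) as written (NO2 already on the product side): +33.2 kJ
(b) reversed (reverse to put N2O4 on the reactant side): -9.2 kJ
(c) reversed (reverse to put NO on the reactant side): -90.3 kJ
(d) as written (N2O3 already on the product side): +83.7 kJ
delta H = (+33.2) + (-9.2) + (-90.3) + (+83.7) = 17.4 kJ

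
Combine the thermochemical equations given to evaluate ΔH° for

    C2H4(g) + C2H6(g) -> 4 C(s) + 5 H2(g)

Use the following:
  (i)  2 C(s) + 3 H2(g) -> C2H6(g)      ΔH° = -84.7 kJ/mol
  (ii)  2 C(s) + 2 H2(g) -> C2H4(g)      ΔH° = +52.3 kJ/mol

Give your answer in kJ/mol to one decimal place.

(i) reversed: +84.7 kJ/mol
(ii) reversed: -52.3 kJ/mol
Since enthalpy is a state function, ΔH° = (-1)·(-84.7) + (-1)·(+52.3) = 32.4 kJ/mol

ΔH° = 32.4 kJ/mol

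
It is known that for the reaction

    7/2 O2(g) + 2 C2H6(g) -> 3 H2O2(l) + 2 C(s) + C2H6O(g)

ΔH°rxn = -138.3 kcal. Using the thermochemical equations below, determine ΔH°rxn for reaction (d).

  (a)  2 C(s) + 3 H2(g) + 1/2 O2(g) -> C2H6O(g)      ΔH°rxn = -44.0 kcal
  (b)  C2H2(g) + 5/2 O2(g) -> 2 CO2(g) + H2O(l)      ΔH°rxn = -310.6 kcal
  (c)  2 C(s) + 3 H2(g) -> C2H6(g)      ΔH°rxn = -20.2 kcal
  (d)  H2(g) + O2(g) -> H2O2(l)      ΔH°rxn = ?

(a) as written (C2H6O(g) already on the product side): -44.0 kcal
(b): not needed (H2O(l) appears nowhere else).
(c) reversed and × 2 (C2H6(g) must end up as a reactant; ×2 to match 2 C2H6(g) in the target): (-2)·(-20.2) = +40.4 kcal
(d) × 3 (scale by 3 for the 3 H2O2(l)): contributes 3·x
-138.3 = (-44.0) + (+40.4) + 3·x
x = (-138.3 − (-3.6)) / (3) = -44.9 kcal

ΔH°rxn = -44.9 kcal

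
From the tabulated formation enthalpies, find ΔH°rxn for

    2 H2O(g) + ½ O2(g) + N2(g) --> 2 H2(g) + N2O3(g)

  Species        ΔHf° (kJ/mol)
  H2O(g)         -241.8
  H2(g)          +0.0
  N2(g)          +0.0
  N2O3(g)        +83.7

ΔH°rxn = 567.3 kJ/mol

ΔH°rxn = Σ nΔHf°(products) − Σ nΔHf°(reactants).
Products: 2·(+0.0) + 1·(+83.7) = +83.7
Reactants: 2·(-241.8) + 1/2·(+0.0) + 1·(+0.0) = -483.6
ΔH°rxn = (+83.7) − (-483.6) = 567.3 kJ/mol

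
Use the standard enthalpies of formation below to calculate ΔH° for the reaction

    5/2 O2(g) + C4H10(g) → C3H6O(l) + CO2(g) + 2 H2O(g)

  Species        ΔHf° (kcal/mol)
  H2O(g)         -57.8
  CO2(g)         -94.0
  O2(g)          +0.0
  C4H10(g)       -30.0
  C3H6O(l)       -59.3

ΔH° = -238.9 kcal/mol

ΔH°rxn = Σ nΔHf°(products) − Σ nΔHf°(reactants).
Products: 1·(-59.3) + 1·(-94.0) + 2·(-57.8) = -268.9
Reactants: 5/2·(+0.0) + 1·(-30.0) = -30.0
ΔH° = (-268.9) − (-30.0) = -238.9 kcal/mol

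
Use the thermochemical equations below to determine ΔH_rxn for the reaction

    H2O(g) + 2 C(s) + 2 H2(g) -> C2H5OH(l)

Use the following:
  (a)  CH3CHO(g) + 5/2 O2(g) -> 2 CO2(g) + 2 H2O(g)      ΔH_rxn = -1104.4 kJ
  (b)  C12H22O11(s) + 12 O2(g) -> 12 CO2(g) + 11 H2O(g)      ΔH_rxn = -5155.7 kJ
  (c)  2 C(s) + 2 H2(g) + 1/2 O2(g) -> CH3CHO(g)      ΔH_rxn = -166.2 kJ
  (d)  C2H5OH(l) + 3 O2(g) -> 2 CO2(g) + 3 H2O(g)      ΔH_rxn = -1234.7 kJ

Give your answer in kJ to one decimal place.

ΔH_rxn = -35.9 kJ

(a) as written: -1104.4 kJ
(b): not needed (C12H22O11(s) appears nowhere else).
(c) as written (C(s) already on the reactant side): -166.2 kJ
(d) reversed (C2H5OH(l) must end up as a product): +1234.7 kJ
Combining the equations, ΔH_rxn = (1)·(-1104.4) + (1)·(-166.2) + (-1)·(-1234.7) = -35.9 kJ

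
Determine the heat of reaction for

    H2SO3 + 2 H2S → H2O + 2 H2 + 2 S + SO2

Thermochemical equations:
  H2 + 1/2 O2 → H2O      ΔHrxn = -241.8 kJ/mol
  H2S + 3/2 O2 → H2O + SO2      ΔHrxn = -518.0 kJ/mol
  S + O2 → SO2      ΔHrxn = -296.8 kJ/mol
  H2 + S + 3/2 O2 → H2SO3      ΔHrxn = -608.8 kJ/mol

equation 1 reversed: +241.8 kJ/mol
equation 2 × 2 (×2 to match 2 H2S in the target): (2)·(-518.0) = -1036.0 kJ/mol
equation 3 reversed: +296.8 kJ/mol
equation 4 reversed (H2SO3 must end up as a reactant): +608.8 kJ/mol
ΔHrxn = (+241.8) + (-1036.0) + (+296.8) + (+608.8) = 111.4 kJ/mol

ΔHrxn = 111.4 kJ/mol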